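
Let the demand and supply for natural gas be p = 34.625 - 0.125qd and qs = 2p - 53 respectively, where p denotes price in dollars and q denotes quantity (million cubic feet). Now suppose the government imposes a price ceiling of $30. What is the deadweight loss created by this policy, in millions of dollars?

11.25

Rearranging demand gives qd = 277 - 8p. Without the control the market clears where 277 - 8p = 2p - 53, i.e. p* = 33 and q* = 13.
Since 30 < 33, the ceiling is binding.
At p = 30: qd = 277 - 8·30 = 37 and qs = 2·30 - 53 = 7.
Quantity traded falls to 7. At q = 7 the demand price is (277 - 7)/8 = 33.75 and the supply price is (53 + 7)/2 = 30.
Deadweight loss = ½ · (33.75 - 30) · (13 - 7) = ½ · 3.75 · 6 = 11.25.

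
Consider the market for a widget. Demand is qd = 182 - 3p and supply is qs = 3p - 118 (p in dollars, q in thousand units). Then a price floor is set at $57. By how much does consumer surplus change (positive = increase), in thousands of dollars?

In a free market, 182 - 3p = 3p - 118 gives the equilibrium p* = 50, q* = 32.
Because the floor (57) lies above the market-clearing price, it is binding.
At p = 57: qd = 182 - 3·57 = 11 and qs = 3·57 - 118 = 53.
Consumer surplus without the control is ½ · (182/3 - 50) · 32 = 512/3.
With the floor, consumers buy 11 units at 57, so CS = ½ · (182/3 - 57) · 11 = 121/6.
Change in consumer surplus = 121/6 - 512/3 = -150.5.

-150.5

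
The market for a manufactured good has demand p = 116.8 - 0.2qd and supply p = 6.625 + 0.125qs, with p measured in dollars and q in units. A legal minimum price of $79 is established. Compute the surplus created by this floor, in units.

390

Rearranging demand gives qd = 584 - 5p; rearranging supply gives qs = 8p - 53. In a free market, 584 - 5p = 8p - 53 gives the equilibrium p* = 49, q* = 339.
The floor of 79 is above the equilibrium price 49, so it binds.
At p = 79: qd = 584 - 5·79 = 189 and qs = 8·79 - 53 = 579.
Surplus = qs - qd = 579 - 189 = 390.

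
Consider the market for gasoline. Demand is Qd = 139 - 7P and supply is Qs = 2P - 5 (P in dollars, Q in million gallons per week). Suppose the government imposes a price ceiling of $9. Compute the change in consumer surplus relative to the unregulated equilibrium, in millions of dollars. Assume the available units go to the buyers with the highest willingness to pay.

In a free market, 139 - 7P = 2P - 5 gives the equilibrium P* = 16, Q* = 27.
The ceiling of 9 is below the equilibrium price 16, so it binds.
At P = 9: Qd = 139 - 7·9 = 76 and Qs = 2·9 - 5 = 13.
Consumer surplus without the control is ½ · (139/7 - 16) · 27 = 729/14.
With the ceiling, 13 units are sold at 9 (assume they go to the highest-value buyers). The demand price at Q = 13 is 18, so CS = ½ · [(139/7 - 9) + (18 - 9)] · 13 = 1807/14.
Change in consumer surplus = 1807/14 - 729/14 = 77.

77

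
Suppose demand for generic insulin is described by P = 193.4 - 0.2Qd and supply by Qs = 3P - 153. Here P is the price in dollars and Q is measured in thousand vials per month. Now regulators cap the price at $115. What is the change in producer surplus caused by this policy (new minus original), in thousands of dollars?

Rearranging demand gives Qd = 967 - 5P. Without the control the market clears where 967 - 5P = 3P - 153, i.e. P* = 140 and Q* = 267.
The ceiling of 115 is below the equilibrium price 140, so it binds.
At P = 115: Qd = 967 - 5·115 = 392 and Qs = 3·115 - 153 = 192.
Producer surplus without the control is ½ · (140 - 51) · 267 = 11881.5.
With the ceiling, producers sell 192 units at 115, so PS = ½ · (115 - 51) · 192 = 6144.
Change in producer surplus = 6144 - 11881.5 = -5737.5.

-5737.5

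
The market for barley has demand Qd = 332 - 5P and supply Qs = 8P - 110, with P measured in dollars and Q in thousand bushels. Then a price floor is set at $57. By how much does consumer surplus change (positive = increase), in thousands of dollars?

Equilibrium: 332 - 5P = 8P - 110, so 442 = 13P and P* = 34, Q* = 162.
Since 57 > 34, the floor is binding.
At P = 57: Qd = 332 - 5·57 = 47 and Qs = 8·57 - 110 = 346.
Consumer surplus without the control is ½ · (66.4 - 34) · 162 = 2624.4.
With the floor, consumers buy 47 units at 57, so CS = ½ · (66.4 - 57) · 47 = 220.9.
Change in consumer surplus = 220.9 - 2624.4 = -2403.5.

-2403.5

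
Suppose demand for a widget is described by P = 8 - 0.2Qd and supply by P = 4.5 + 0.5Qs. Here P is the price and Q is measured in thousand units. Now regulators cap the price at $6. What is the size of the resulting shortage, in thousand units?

7

Rearranging demand gives Qd = 40 - 5P; rearranging supply gives Qs = 2P - 9. Without the control the market clears where 40 - 5P = 2P - 9, i.e. P* = 7 and Q* = 5.
Because the ceiling (6) lies below the market-clearing price, it is binding.
At P = 6: Qd = 40 - 5·6 = 10 and Qs = 2·6 - 9 = 3.
Shortage = Qd - Qs = 10 - 3 = 7.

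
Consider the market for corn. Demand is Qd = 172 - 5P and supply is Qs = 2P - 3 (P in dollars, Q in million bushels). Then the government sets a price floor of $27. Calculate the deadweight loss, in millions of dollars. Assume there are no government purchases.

35

Without the control the market clears where 172 - 5P = 2P - 3, i.e. P* = 25 and Q* = 47.
Because the floor (27) lies above the market-clearing price, it is binding.
At P = 27: Qd = 172 - 5·27 = 37 and Qs = 2·27 - 3 = 51.
Quantity traded falls to 37. At Q = 37 the demand price is (172 - 37)/5 = 27 and the supply price is (3 + 37)/2 = 20.
Deadweight loss = ½ · (27 - 20) · (47 - 37) = ½ · 7 · 10 = 35.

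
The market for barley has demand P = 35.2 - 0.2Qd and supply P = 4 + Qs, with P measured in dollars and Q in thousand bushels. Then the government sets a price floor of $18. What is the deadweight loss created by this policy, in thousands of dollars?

0

Rearranging demand gives Qd = 176 - 5P; rearranging supply gives Qs = P - 4. In a free market, 176 - 5P = P - 4 gives the equilibrium P* = 30, Q* = 26.
Since 18 is below P* = 30, the floor does not bind and the free-market outcome prevails.
Since the control does not bind, no trades are prevented and deadweight loss is zero.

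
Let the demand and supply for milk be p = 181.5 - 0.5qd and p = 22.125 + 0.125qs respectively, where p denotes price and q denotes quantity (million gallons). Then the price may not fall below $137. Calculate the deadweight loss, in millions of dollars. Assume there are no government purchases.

8611.25

Rearranging demand gives qd = 363 - 2p; rearranging supply gives qs = 8p - 177. Setting quantity demanded equal to quantity supplied, 363 - 2p = 8p - 177, gives p* = 54 and q* = 255.
Since 137 > 54, the floor is binding.
At p = 137: qd = 363 - 2·137 = 89 and qs = 8·137 - 177 = 919.
Quantity traded falls to 89. At q = 89 the demand price is (363 - 89)/2 = 137 and the supply price is (177 + 89)/8 = 33.25.
Deadweight loss = ½ · (137 - 33.25) · (255 - 89) = ½ · 103.75 · 166 = 8611.25.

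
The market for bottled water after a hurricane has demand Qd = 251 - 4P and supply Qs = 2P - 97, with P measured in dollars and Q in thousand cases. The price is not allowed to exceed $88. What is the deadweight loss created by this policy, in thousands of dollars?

0

In a free market, 251 - 4P = 2P - 97 gives the equilibrium P* = 58, Q* = 19.
Since 88 is above P* = 58, the ceiling does not bind and the free-market outcome prevails.
Since the control does not bind, no trades are prevented and deadweight loss is zero.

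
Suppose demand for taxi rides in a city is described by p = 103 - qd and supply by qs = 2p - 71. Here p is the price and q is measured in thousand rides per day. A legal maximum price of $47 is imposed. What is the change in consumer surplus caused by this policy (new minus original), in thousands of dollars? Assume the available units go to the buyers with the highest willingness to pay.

Rearranging demand gives qd = 103 - p. Without the control the market clears where 103 - p = 2p - 71, i.e. p* = 58 and q* = 45.
Since 47 < 58, the ceiling is binding.
At p = 47: qd = 103 - 47 = 56 and qs = 2·47 - 71 = 23.
Consumer surplus without the control is ½ · (103 - 58) · 45 = 1012.5.
With the ceiling, 23 units are sold at 47 (assume they go to the highest-value buyers). The demand price at q = 23 is 80, so CS = ½ · [(103 - 47) + (80 - 47)] · 23 = 1023.5.
Change in consumer surplus = 1023.5 - 1012.5 = 11.

11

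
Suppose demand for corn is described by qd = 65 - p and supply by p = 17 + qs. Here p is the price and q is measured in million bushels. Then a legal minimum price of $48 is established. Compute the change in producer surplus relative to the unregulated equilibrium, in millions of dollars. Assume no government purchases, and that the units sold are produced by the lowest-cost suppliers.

94.5

Rearranging supply gives qs = p - 17. Setting quantity demanded equal to quantity supplied, 65 - p = p - 17, gives p* = 41 and q* = 24.
Because the floor (48) lies above the market-clearing price, it is binding.
At p = 48: qd = 65 - 48 = 17 and qs = 48 - 17 = 31.
Producer surplus without the control is ½ · (41 - 17) · 24 = 288.
With the floor, 17 units are sold at 48. The supply price at q = 17 is 34, so PS = ½ · [(48 - 17) + (48 - 34)] · 17 = 382.5.
Change in producer surplus = 382.5 - 288 = 94.5.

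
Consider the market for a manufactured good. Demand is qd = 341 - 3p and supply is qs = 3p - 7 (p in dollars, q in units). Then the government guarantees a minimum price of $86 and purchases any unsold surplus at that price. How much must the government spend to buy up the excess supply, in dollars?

14448

Equilibrium: 341 - 3p = 3p - 7, so 348 = 6p and p* = 58, q* = 167.
The floor of 86 is above the equilibrium price 58, so it binds.
At p = 86: qd = 341 - 3·86 = 83 and qs = 3·86 - 7 = 251.
Surplus = qs - qd = 168.
Government expenditure = surplus × support price = 168 × 86 = 14448.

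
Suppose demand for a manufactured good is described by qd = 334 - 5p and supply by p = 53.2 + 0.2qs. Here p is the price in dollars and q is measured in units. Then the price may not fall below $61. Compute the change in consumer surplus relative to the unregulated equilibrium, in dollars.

-31.5

Rearranging supply gives qs = 5p - 266. Setting quantity demanded equal to quantity supplied, 334 - 5p = 5p - 266, gives p* = 60 and q* = 34.
Because the floor (61) lies above the market-clearing price, it is binding.
At p = 61: qd = 334 - 5·61 = 29 and qs = 5·61 - 266 = 39.
Consumer surplus without the control is ½ · (66.8 - 60) · 34 = 115.6.
With the floor, consumers buy 29 units at 61, so CS = ½ · (66.8 - 61) · 29 = 84.1.
Change in consumer surplus = 84.1 - 115.6 = -31.5.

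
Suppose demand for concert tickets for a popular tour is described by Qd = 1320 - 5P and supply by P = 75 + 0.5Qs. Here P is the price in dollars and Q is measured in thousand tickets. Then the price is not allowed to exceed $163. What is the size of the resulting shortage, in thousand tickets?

329

Rearranging supply gives Qs = 2P - 150. Without the control the market clears where 1320 - 5P = 2P - 150, i.e. P* = 210 and Q* = 270.
Since 163 < 210, the ceiling is binding.
At P = 163: Qd = 1320 - 5·163 = 505 and Qs = 2·163 - 150 = 176.
Shortage = Qd - Qs = 505 - 176 = 329.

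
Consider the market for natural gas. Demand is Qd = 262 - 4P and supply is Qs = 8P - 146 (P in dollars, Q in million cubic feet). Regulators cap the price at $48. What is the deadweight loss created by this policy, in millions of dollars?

Without the control the market clears where 262 - 4P = 8P - 146, i.e. P* = 34 and Q* = 126.
Since 48 is above P* = 34, the ceiling does not bind and the free-market outcome prevails.
Since the control does not bind, no trades are prevented and deadweight loss is zero.

0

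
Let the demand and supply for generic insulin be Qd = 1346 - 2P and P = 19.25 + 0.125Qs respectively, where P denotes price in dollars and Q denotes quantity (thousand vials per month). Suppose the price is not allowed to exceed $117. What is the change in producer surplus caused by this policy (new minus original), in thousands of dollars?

Rearranging supply gives Qs = 8P - 154. Setting quantity demanded equal to quantity supplied, 1346 - 2P = 8P - 154, gives P* = 150 and Q* = 1046.
Because the ceiling (117) lies below the market-clearing price, it is binding.
At P = 117: Qd = 1346 - 2·117 = 1112 and Qs = 8·117 - 154 = 782.
Producer surplus without the control is ½ · (150 - 19.25) · 1046 = 68382.25.
With the ceiling, producers sell 782 units at 117, so PS = ½ · (117 - 19.25) · 782 = 38220.25.
Change in producer surplus = 38220.25 - 68382.25 = -30162.

-30162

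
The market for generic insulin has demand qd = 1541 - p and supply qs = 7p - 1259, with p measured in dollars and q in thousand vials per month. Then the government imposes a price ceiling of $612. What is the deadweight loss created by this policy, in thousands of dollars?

Without the control the market clears where 1541 - p = 7p - 1259, i.e. p* = 350 and q* = 1191.
Since 612 is above p* = 350, the ceiling does not bind and the free-market outcome prevails.
Since the control does not bind, no trades are prevented and deadweight loss is zero.

0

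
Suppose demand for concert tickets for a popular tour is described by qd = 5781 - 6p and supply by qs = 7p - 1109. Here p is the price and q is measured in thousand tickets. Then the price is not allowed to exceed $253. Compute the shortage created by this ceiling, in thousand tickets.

3601

In a free market, 5781 - 6p = 7p - 1109 gives the equilibrium p* = 530, q* = 2601.
Because the ceiling (253) lies below the market-clearing price, it is binding.
At p = 253: qd = 5781 - 6·253 = 4263 and qs = 7·253 - 1109 = 662.
Shortage = qd - qs = 4263 - 662 = 3601.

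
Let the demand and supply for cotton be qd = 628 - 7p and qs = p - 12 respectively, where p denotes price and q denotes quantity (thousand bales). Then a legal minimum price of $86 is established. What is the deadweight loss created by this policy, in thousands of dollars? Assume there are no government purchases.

1008

In a free market, 628 - 7p = p - 12 gives the equilibrium p* = 80, q* = 68.
Because the floor (86) lies above the market-clearing price, it is binding.
At p = 86: qd = 628 - 7·86 = 26 and qs = 86 - 12 = 74.
Quantity traded falls to 26. At q = 26 the demand price is (628 - 26)/7 = 86 and the supply price is 12 + 26 = 38.
Deadweight loss = ½ · (86 - 38) · (68 - 26) = ½ · 48 · 42 = 1008.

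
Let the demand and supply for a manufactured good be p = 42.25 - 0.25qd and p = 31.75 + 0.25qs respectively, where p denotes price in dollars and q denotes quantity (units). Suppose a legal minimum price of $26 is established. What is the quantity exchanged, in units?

Rearranging demand gives qd = 169 - 4p; rearranging supply gives qs = 4p - 127. Without the control the market clears where 169 - 4p = 4p - 127, i.e. p* = 37 and q* = 21.
The floor of 26 is below the equilibrium price 37, so it is not binding; the market clears at p* = 37, q* = 21.

21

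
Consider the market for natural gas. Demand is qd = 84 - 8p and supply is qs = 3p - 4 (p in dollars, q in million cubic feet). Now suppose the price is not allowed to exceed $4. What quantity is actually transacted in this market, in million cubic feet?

8

In a free market, 84 - 8p = 3p - 4 gives the equilibrium p* = 8, q* = 20.
Since 4 < 8, the ceiling is binding.
At p = 4: qd = 84 - 8·4 = 52 and qs = 3·4 - 4 = 8.
The quantity actually transacted is the short side, supply: 8.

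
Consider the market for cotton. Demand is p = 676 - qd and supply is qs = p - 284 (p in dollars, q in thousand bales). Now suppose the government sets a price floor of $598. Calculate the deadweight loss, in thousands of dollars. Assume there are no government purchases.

13924

Rearranging demand gives qd = 676 - p. In a free market, 676 - p = p - 284 gives the equilibrium p* = 480, q* = 196.
Because the floor (598) lies above the market-clearing price, it is binding.
At p = 598: qd = 676 - 598 = 78 and qs = 598 - 284 = 314.
Quantity traded falls to 78. At q = 78 the demand price is 676 - 78 = 598 and the supply price is 284 + 78 = 362.
Deadweight loss = ½ · (598 - 362) · (196 - 78) = ½ · 236 · 118 = 13924.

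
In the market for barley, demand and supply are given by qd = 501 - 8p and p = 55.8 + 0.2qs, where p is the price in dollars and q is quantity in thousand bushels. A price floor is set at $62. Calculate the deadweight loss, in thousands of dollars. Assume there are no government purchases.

Rearranging supply gives qs = 5p - 279. Equilibrium: 501 - 8p = 5p - 279, so 780 = 13p and p* = 60, q* = 21.
Because the floor (62) lies above the market-clearing price, it is binding.
At p = 62: qd = 501 - 8·62 = 5 and qs = 5·62 - 279 = 31.
Quantity traded falls to 5. At q = 5 the demand price is (501 - 5)/8 = 62 and the supply price is (279 + 5)/5 = 56.8.
Deadweight loss = ½ · (62 - 56.8) · (21 - 5) = ½ · 5.2 · 16 = 41.6.

41.6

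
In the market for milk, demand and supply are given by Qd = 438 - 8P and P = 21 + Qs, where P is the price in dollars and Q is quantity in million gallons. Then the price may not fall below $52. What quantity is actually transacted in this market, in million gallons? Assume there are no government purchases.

22

Rearranging supply gives Qs = P - 21. Equilibrium: 438 - 8P = P - 21, so 459 = 9P and P* = 51, Q* = 30.
Because the floor (52) lies above the market-clearing price, it is binding.
At P = 52: Qd = 438 - 8·52 = 22 and Qs = 52 - 21 = 31.
The quantity actually transacted is the short side, demand: 22.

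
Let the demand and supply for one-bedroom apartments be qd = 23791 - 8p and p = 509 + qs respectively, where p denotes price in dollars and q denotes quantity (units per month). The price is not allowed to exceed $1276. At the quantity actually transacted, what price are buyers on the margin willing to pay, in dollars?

Rearranging supply gives qs = p - 509. Without the control the market clears where 23791 - 8p = p - 509, i.e. p* = 2700 and q* = 2191.
The ceiling of 1276 is below the equilibrium price 2700, so it binds.
At p = 1276: qd = 23791 - 8·1276 = 13583 and qs = 1276 - 509 = 767.
Only 767 units reach the market. On the demand curve, the marginal buyer's willingness to pay at q = 767 is (23791 - 767)/8 = 2878.

2878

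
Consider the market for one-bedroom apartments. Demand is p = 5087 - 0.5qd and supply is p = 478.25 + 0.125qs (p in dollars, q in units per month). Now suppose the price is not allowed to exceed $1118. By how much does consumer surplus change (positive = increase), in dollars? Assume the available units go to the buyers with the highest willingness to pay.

170892

Rearranging demand gives qd = 10174 - 2p; rearranging supply gives qs = 8p - 3826. Setting quantity demanded equal to quantity supplied, 10174 - 2p = 8p - 3826, gives p* = 1400 and q* = 7374.
Because the ceiling (1118) lies below the market-clearing price, it is binding.
At p = 1118: qd = 10174 - 2·1118 = 7938 and qs = 8·1118 - 3826 = 5118.
Consumer surplus without the control is ½ · (5087 - 1400) · 7374 = 13593969.
With the ceiling, 5118 units are sold at 1118 (assume they go to the highest-value buyers). The demand price at q = 5118 is 2528, so CS = ½ · [(5087 - 1118) + (2528 - 1118)] · 5118 = 13764861.
Change in consumer surplus = 13764861 - 13593969 = 170892.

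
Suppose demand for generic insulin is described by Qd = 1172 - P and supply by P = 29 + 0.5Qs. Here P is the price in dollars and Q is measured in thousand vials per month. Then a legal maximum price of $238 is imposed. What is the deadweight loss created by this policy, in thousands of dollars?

88752

Rearranging supply gives Qs = 2P - 58. Setting quantity demanded equal to quantity supplied, 1172 - P = 2P - 58, gives P* = 410 and Q* = 762.
Because the ceiling (238) lies below the market-clearing price, it is binding.
At P = 238: Qd = 1172 - 238 = 934 and Qs = 2·238 - 58 = 418.
Quantity traded falls to 418. At Q = 418 the demand price is 1172 - 418 = 754 and the supply price is (58 + 418)/2 = 238.
Deadweight loss = ½ · (754 - 238) · (762 - 418) = ½ · 516 · 344 = 88752.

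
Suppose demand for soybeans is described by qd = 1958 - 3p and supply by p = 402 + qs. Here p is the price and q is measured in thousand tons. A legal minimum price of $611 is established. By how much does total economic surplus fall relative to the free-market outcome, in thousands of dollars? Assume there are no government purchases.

2646

Rearranging supply gives qs = p - 402. In a free market, 1958 - 3p = p - 402 gives the equilibrium p* = 590, q* = 188.
Because the floor (611) lies above the market-clearing price, it is binding.
At p = 611: qd = 1958 - 3·611 = 125 and qs = 611 - 402 = 209.
Quantity traded falls to 125. At q = 125 the demand price is (1958 - 125)/3 = 611 and the supply price is 402 + 125 = 527.
Deadweight loss = ½ · (611 - 527) · (188 - 125) = ½ · 84 · 63 = 2646.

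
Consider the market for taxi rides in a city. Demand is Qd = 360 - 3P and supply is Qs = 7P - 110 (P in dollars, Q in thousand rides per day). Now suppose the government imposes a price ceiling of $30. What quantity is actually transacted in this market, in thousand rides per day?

Without the control the market clears where 360 - 3P = 7P - 110, i.e. P* = 47 and Q* = 219.
Because the ceiling (30) lies below the market-clearing price, it is binding.
At P = 30: Qd = 360 - 3·30 = 270 and Qs = 7·30 - 110 = 100.
The quantity actually transacted is the short side, supply: 100.

100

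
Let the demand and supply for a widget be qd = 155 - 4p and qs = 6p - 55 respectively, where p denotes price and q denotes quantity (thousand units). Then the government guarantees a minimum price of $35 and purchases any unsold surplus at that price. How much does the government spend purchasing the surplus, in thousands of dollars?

4900

In a free market, 155 - 4p = 6p - 55 gives the equilibrium p* = 21, q* = 71.
Since 35 > 21, the floor is binding.
At p = 35: qd = 155 - 4·35 = 15 and qs = 6·35 - 55 = 155.
Surplus = qs - qd = 140.
Government expenditure = surplus × support price = 140 × 35 = 4900.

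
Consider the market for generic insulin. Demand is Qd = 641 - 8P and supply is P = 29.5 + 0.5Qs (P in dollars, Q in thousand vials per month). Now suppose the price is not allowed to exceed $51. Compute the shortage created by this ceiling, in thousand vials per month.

Rearranging supply gives Qs = 2P - 59. Without the control the market clears where 641 - 8P = 2P - 59, i.e. P* = 70 and Q* = 81.
Because the ceiling (51) lies below the market-clearing price, it is binding.
At P = 51: Qd = 641 - 8·51 = 233 and Qs = 2·51 - 59 = 43.
Shortage = Qd - Qs = 233 - 43 = 190.

190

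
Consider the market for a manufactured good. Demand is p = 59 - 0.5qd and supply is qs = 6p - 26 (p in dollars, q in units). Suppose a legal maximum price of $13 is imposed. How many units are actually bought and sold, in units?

52

Rearranging demand gives qd = 118 - 2p. Without the control the market clears where 118 - 2p = 6p - 26, i.e. p* = 18 and q* = 82.
Because the ceiling (13) lies below the market-clearing price, it is binding.
At p = 13: qd = 118 - 2·13 = 92 and qs = 6·13 - 26 = 52.
The quantity actually transacted is the short side, supply: 52.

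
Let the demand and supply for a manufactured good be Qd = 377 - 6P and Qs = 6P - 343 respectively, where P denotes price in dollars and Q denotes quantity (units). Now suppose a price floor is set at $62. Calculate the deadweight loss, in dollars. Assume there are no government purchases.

24

Setting quantity demanded equal to quantity supplied, 377 - 6P = 6P - 343, gives P* = 60 and Q* = 17.
The floor of 62 is above the equilibrium price 60, so it binds.
At P = 62: Qd = 377 - 6·62 = 5 and Qs = 6·62 - 343 = 29.
Quantity traded falls to 5. At Q = 5 the demand price is (377 - 5)/6 = 62 and the supply price is (343 + 5)/6 = 58.
Deadweight loss = ½ · (62 - 58) · (17 - 5) = ½ · 4 · 12 = 24.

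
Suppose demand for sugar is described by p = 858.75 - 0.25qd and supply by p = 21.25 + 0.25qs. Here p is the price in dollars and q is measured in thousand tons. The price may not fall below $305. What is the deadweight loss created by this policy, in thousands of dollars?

Rearranging demand gives qd = 3435 - 4p; rearranging supply gives qs = 4p - 85. Setting quantity demanded equal to quantity supplied, 3435 - 4p = 4p - 85, gives p* = 440 and q* = 1675.
The floor of 305 is below the equilibrium price 440, so it is not binding; the market clears at p* = 440, q* = 1675.
Since the control does not bind, no trades are prevented and deadweight loss is zero.

0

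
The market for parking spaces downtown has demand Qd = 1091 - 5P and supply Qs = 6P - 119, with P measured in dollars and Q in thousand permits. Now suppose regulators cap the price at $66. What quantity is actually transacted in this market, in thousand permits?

277

Setting quantity demanded equal to quantity supplied, 1091 - 5P = 6P - 119, gives P* = 110 and Q* = 541.
Since 66 < 110, the ceiling is binding.
At P = 66: Qd = 1091 - 5·66 = 761 and Qs = 6·66 - 119 = 277.
The quantity actually transacted is the short side, supply: 277.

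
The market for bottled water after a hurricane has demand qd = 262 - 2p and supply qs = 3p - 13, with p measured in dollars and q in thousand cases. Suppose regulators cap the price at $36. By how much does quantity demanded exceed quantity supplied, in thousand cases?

95

Without the control the market clears where 262 - 2p = 3p - 13, i.e. p* = 55 and q* = 152.
The ceiling of 36 is below the equilibrium price 55, so it binds.
At p = 36: qd = 262 - 2·36 = 190 and qs = 3·36 - 13 = 95.
Shortage = qd - qs = 190 - 95 = 95.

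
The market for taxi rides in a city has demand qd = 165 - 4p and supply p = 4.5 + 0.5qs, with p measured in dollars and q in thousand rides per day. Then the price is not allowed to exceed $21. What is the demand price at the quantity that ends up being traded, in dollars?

Rearranging supply gives qs = 2p - 9. Setting quantity demanded equal to quantity supplied, 165 - 4p = 2p - 9, gives p* = 29 and q* = 49.
Since 21 < 29, the ceiling is binding.
At p = 21: qd = 165 - 4·21 = 81 and qs = 2·21 - 9 = 33.
Only 33 units reach the market. On the demand curve, the marginal buyer's willingness to pay at q = 33 is (165 - 33)/4 = 33.

33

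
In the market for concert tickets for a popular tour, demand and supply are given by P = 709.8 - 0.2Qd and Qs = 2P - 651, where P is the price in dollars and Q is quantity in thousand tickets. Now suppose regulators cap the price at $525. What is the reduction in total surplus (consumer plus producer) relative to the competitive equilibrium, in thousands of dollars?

7875

Rearranging demand gives Qd = 3549 - 5P. In a free market, 3549 - 5P = 2P - 651 gives the equilibrium P* = 600, Q* = 549.
Since 525 < 600, the ceiling is binding.
At P = 525: Qd = 3549 - 5·525 = 924 and Qs = 2·525 - 651 = 399.
Quantity traded falls to 399. At Q = 399 the demand price is (3549 - 399)/5 = 630 and the supply price is (651 + 399)/2 = 525.
Deadweight loss = ½ · (630 - 525) · (549 - 399) = ½ · 105 · 150 = 7875.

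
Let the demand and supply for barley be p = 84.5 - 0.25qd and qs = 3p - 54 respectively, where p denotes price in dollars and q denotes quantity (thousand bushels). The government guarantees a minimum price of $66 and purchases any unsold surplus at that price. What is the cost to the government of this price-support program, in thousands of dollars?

Rearranging demand gives qd = 338 - 4p. Equilibrium: 338 - 4p = 3p - 54, so 392 = 7p and p* = 56, q* = 114.
Because the floor (66) lies above the market-clearing price, it is binding.
At p = 66: qd = 338 - 4·66 = 74 and qs = 3·66 - 54 = 144.
Surplus = qs - qd = 70.
Government expenditure = surplus × support price = 70 × 66 = 4620.

4620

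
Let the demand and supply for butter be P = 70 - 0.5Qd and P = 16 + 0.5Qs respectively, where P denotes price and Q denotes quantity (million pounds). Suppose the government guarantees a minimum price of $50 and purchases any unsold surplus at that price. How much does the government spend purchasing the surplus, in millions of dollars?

Rearranging demand gives Qd = 140 - 2P; rearranging supply gives Qs = 2P - 32. In a free market, 140 - 2P = 2P - 32 gives the equilibrium P* = 43, Q* = 54.
Since 50 > 43, the floor is binding.
At P = 50: Qd = 140 - 2·50 = 40 and Qs = 2·50 - 32 = 68.
Surplus = Qs - Qd = 28.
Government expenditure = surplus × support price = 28 × 50 = 1400.

1400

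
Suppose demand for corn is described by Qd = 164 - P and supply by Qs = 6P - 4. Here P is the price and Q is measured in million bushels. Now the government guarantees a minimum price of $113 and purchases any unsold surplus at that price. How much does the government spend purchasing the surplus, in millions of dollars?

Setting quantity demanded equal to quantity supplied, 164 - P = 6P - 4, gives P* = 24 and Q* = 140.
The floor of 113 is above the equilibrium price 24, so it binds.
At P = 113: Qd = 164 - 113 = 51 and Qs = 6·113 - 4 = 674.
Surplus = Qs - Qd = 623.
Government expenditure = surplus × support price = 623 × 113 = 70399.

70399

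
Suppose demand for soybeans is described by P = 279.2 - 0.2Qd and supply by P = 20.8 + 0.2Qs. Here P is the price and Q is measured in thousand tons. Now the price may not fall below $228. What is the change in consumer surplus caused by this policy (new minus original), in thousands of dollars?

-35178

Rearranging demand gives Qd = 1396 - 5P; rearranging supply gives Qs = 5P - 104. Equilibrium: 1396 - 5P = 5P - 104, so 1500 = 10P and P* = 150, Q* = 646.
Because the floor (228) lies above the market-clearing price, it is binding.
At P = 228: Qd = 1396 - 5·228 = 256 and Qs = 5·228 - 104 = 1036.
Consumer surplus without the control is ½ · (279.2 - 150) · 646 = 41731.6.
With the floor, consumers buy 256 units at 228, so CS = ½ · (279.2 - 228) · 256 = 6553.6.
Change in consumer surplus = 6553.6 - 41731.6 = -35178.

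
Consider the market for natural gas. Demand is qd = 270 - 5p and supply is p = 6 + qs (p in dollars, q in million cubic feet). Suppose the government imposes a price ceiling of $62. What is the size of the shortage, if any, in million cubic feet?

Rearranging supply gives qs = p - 6. Without the control the market clears where 270 - 5p = p - 6, i.e. p* = 46 and q* = 40.
Since 62 is above p* = 46, the ceiling does not bind and the free-market outcome prevails.
Since the control does not bind, there is no shortage.

0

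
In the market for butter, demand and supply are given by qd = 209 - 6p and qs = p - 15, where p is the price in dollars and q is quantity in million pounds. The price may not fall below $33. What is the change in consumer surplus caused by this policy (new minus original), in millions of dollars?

-14

Equilibrium: 209 - 6p = p - 15, so 224 = 7p and p* = 32, q* = 17.
The floor of 33 is above the equilibrium price 32, so it binds.
At p = 33: qd = 209 - 6·33 = 11 and qs = 33 - 15 = 18.
Consumer surplus without the control is ½ · (209/6 - 32) · 17 = 289/12.
With the floor, consumers buy 11 units at 33, so CS = ½ · (209/6 - 33) · 11 = 121/12.
Change in consumer surplus = 121/12 - 289/12 = -14.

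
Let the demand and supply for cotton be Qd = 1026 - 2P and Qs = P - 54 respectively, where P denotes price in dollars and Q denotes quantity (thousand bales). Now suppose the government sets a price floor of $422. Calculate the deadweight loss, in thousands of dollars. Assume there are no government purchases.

11532

Without the control the market clears where 1026 - 2P = P - 54, i.e. P* = 360 and Q* = 306.
Because the floor (422) lies above the market-clearing price, it is binding.
At P = 422: Qd = 1026 - 2·422 = 182 and Qs = 422 - 54 = 368.
Quantity traded falls to 182. At Q = 182 the demand price is (1026 - 182)/2 = 422 and the supply price is 54 + 182 = 236.
Deadweight loss = ½ · (422 - 236) · (306 - 182) = ½ · 186 · 124 = 11532.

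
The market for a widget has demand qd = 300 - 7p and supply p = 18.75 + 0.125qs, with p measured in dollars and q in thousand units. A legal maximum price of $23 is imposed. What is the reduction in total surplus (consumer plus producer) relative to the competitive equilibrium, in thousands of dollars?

Rearranging supply gives qs = 8p - 150. In a free market, 300 - 7p = 8p - 150 gives the equilibrium p* = 30, q* = 90.
The ceiling of 23 is below the equilibrium price 30, so it binds.
At p = 23: qd = 300 - 7·23 = 139 and qs = 8·23 - 150 = 34.
Quantity traded falls to 34. At q = 34 the demand price is (300 - 34)/7 = 38 and the supply price is (150 + 34)/8 = 23.
Deadweight loss = ½ · (38 - 23) · (90 - 34) = ½ · 15 · 56 = 420.

420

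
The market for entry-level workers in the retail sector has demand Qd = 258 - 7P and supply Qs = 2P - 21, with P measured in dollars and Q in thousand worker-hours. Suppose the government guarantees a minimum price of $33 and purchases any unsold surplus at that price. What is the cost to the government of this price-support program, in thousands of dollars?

594

Without the control the market clears where 258 - 7P = 2P - 21, i.e. P* = 31 and Q* = 41.
Since 33 > 31, the floor is binding.
At P = 33: Qd = 258 - 7·33 = 27 and Qs = 2·33 - 21 = 45.
Surplus = Qs - Qd = 18.
Government expenditure = surplus × support price = 18 × 33 = 594.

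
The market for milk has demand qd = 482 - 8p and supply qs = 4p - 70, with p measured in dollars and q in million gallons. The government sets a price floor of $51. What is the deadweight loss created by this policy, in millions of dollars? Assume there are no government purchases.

Without the control the market clears where 482 - 8p = 4p - 70, i.e. p* = 46 and q* = 114.
Because the floor (51) lies above the market-clearing price, it is binding.
At p = 51: qd = 482 - 8·51 = 74 and qs = 4·51 - 70 = 134.
Quantity traded falls to 74. At q = 74 the demand price is (482 - 74)/8 = 51 and the supply price is (70 + 74)/4 = 36.
Deadweight loss = ½ · (51 - 36) · (114 - 74) = ½ · 15 · 40 = 300.

300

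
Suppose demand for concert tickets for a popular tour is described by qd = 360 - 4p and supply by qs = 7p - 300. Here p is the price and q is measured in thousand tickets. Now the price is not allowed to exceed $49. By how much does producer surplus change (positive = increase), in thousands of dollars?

In a free market, 360 - 4p = 7p - 300 gives the equilibrium p* = 60, q* = 120.
The ceiling of 49 is below the equilibrium price 60, so it binds.
At p = 49: qd = 360 - 4·49 = 164 and qs = 7·49 - 300 = 43.
Producer surplus without the control is ½ · (60 - 300/7) · 120 = 7200/7.
With the ceiling, producers sell 43 units at 49, so PS = ½ · (49 - 300/7) · 43 = 1849/14.
Change in producer surplus = 1849/14 - 7200/7 = -896.5.

-896.5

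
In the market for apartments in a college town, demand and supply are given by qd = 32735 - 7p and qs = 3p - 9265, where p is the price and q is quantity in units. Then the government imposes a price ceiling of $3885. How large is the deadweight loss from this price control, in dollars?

212625

Setting quantity demanded equal to quantity supplied, 32735 - 7p = 3p - 9265, gives p* = 4200 and q* = 3335.
Because the ceiling (3885) lies below the market-clearing price, it is binding.
At p = 3885: qd = 32735 - 7·3885 = 5540 and qs = 3·3885 - 9265 = 2390.
Quantity traded falls to 2390. At q = 2390 the demand price is (32735 - 2390)/7 = 4335 and the supply price is (9265 + 2390)/3 = 3885.
Deadweight loss = ½ · (4335 - 3885) · (3335 - 2390) = ½ · 450 · 945 = 212625.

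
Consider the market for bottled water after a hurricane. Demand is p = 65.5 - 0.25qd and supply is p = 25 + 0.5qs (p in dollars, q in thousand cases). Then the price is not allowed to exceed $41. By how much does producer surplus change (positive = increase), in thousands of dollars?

-473

Rearranging demand gives qd = 262 - 4p; rearranging supply gives qs = 2p - 50. In a free market, 262 - 4p = 2p - 50 gives the equilibrium p* = 52, q* = 54.
Since 41 < 52, the ceiling is binding.
At p = 41: qd = 262 - 4·41 = 98 and qs = 2·41 - 50 = 32.
Producer surplus without the control is ½ · (52 - 25) · 54 = 729.
With the ceiling, producers sell 32 units at 41, so PS = ½ · (41 - 25) · 32 = 256.
Change in producer surplus = 256 - 729 = -473.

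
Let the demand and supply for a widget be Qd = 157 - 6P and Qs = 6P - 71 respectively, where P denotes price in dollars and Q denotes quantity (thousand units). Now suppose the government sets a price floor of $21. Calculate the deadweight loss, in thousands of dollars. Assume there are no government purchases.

24

In a free market, 157 - 6P = 6P - 71 gives the equilibrium P* = 19, Q* = 43.
Because the floor (21) lies above the market-clearing price, it is binding.
At P = 21: Qd = 157 - 6·21 = 31 and Qs = 6·21 - 71 = 55.
Quantity traded falls to 31. At Q = 31 the demand price is (157 - 31)/6 = 21 and the supply price is (71 + 31)/6 = 17.
Deadweight loss = ½ · (21 - 17) · (43 - 31) = ½ · 4 · 12 = 24.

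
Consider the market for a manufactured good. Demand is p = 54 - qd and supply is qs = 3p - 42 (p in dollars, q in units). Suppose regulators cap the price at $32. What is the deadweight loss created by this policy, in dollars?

0

Rearranging demand gives qd = 54 - p. Setting quantity demanded equal to quantity supplied, 54 - p = 3p - 42, gives p* = 24 and q* = 30.
Since 32 is above p* = 24, the ceiling does not bind and the free-market outcome prevails.
Since the control does not bind, no trades are prevented and deadweight loss is zero.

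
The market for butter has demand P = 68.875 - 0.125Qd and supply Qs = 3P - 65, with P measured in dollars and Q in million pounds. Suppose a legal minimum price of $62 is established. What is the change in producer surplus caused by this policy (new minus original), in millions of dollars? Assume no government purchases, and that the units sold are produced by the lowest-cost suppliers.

Rearranging demand gives Qd = 551 - 8P. Without the control the market clears where 551 - 8P = 3P - 65, i.e. P* = 56 and Q* = 103.
The floor of 62 is above the equilibrium price 56, so it binds.
At P = 62: Qd = 551 - 8·62 = 55 and Qs = 3·62 - 65 = 121.
Producer surplus without the control is ½ · (56 - 65/3) · 103 = 10609/6.
With the floor, 55 units are sold at 62. The supply price at Q = 55 is 40, so PS = ½ · [(62 - 65/3) + (62 - 40)] · 55 = 10285/6.
Change in producer surplus = 10285/6 - 10609/6 = -54.

-54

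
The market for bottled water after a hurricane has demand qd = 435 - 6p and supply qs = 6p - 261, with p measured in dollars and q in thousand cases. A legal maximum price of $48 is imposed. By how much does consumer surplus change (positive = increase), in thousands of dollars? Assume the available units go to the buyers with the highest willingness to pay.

-30

Setting quantity demanded equal to quantity supplied, 435 - 6p = 6p - 261, gives p* = 58 and q* = 87.
Because the ceiling (48) lies below the market-clearing price, it is binding.
At p = 48: qd = 435 - 6·48 = 147 and qs = 6·48 - 261 = 27.
Consumer surplus without the control is ½ · (72.5 - 58) · 87 = 630.75.
With the ceiling, 27 units are sold at 48 (assume they go to the highest-value buyers). The demand price at q = 27 is 68, so CS = ½ · [(72.5 - 48) + (68 - 48)] · 27 = 600.75.
Change in consumer surplus = 600.75 - 630.75 = -30.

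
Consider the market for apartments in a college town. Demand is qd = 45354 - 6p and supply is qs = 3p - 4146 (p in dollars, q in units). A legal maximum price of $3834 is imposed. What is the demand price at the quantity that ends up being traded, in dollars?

6333

Equilibrium: 45354 - 6p = 3p - 4146, so 49500 = 9p and p* = 5500, q* = 12354.
The ceiling of 3834 is below the equilibrium price 5500, so it binds.
At p = 3834: qd = 45354 - 6·3834 = 22350 and qs = 3·3834 - 4146 = 7356.
Only 7356 units reach the market. On the demand curve, the marginal buyer's willingness to pay at q = 7356 is (45354 - 7356)/6 = 6333.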